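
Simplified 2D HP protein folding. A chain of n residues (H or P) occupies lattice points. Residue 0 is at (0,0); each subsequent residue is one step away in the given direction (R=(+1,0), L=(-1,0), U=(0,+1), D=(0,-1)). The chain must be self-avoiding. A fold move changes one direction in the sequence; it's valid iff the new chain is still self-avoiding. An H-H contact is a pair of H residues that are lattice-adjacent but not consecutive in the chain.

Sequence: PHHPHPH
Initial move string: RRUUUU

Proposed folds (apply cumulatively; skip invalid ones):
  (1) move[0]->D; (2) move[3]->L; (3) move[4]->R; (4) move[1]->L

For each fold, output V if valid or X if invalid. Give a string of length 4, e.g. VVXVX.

Answer: VXVV

Derivation:
Initial: RRUUUU -> [(0, 0), (1, 0), (2, 0), (2, 1), (2, 2), (2, 3), (2, 4)]
Fold 1: move[0]->D => DRUUUU VALID
Fold 2: move[3]->L => DRULUU INVALID (collision), skipped
Fold 3: move[4]->R => DRUURU VALID
Fold 4: move[1]->L => DLUURU VALID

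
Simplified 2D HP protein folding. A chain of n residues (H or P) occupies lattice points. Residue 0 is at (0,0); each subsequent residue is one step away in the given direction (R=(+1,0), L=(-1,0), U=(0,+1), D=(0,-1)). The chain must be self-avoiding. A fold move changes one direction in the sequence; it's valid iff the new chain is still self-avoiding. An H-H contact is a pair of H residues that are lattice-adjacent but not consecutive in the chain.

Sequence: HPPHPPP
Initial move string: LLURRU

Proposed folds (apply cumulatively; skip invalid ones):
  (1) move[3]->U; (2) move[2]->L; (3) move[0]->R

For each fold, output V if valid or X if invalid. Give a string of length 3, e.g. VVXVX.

Initial: LLURRU -> [(0, 0), (-1, 0), (-2, 0), (-2, 1), (-1, 1), (0, 1), (0, 2)]
Fold 1: move[3]->U => LLUURU VALID
Fold 2: move[2]->L => LLLURU VALID
Fold 3: move[0]->R => RLLURU INVALID (collision), skipped

Answer: VVX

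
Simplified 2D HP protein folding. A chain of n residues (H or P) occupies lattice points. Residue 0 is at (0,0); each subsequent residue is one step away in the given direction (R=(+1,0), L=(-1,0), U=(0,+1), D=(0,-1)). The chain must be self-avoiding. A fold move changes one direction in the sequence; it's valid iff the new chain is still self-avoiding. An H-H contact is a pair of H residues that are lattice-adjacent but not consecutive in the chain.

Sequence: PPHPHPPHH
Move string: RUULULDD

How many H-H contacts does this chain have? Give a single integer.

Answer: 1

Derivation:
Positions: [(0, 0), (1, 0), (1, 1), (1, 2), (0, 2), (0, 3), (-1, 3), (-1, 2), (-1, 1)]
H-H contact: residue 4 @(0,2) - residue 7 @(-1, 2)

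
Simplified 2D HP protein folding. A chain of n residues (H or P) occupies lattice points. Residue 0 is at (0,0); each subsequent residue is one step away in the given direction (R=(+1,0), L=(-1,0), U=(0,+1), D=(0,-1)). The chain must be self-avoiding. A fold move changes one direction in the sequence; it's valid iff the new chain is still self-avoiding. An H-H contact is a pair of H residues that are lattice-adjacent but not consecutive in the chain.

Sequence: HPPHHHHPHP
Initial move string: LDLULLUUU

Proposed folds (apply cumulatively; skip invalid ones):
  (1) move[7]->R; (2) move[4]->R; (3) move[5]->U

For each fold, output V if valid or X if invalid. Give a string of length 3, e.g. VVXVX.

Initial: LDLULLUUU -> [(0, 0), (-1, 0), (-1, -1), (-2, -1), (-2, 0), (-3, 0), (-4, 0), (-4, 1), (-4, 2), (-4, 3)]
Fold 1: move[7]->R => LDLULLURU VALID
Fold 2: move[4]->R => LDLURLURU INVALID (collision), skipped
Fold 3: move[5]->U => LDLULUURU VALID

Answer: VXV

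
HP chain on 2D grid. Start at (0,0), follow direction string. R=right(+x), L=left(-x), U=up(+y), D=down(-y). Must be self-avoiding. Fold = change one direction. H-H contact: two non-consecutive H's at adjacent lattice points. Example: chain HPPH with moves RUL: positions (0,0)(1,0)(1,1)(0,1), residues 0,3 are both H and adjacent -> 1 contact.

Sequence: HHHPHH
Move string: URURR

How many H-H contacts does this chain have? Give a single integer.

Positions: [(0, 0), (0, 1), (1, 1), (1, 2), (2, 2), (3, 2)]
No H-H contacts found.

Answer: 0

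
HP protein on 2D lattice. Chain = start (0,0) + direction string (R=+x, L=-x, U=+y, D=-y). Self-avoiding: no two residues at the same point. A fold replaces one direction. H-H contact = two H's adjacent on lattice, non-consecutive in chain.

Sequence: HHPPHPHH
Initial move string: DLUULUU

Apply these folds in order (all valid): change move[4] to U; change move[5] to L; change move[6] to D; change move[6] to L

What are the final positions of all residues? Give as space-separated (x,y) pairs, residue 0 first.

Answer: (0,0) (0,-1) (-1,-1) (-1,0) (-1,1) (-1,2) (-2,2) (-3,2)

Derivation:
Initial moves: DLUULUU
Fold: move[4]->U => DLUUUUU (positions: [(0, 0), (0, -1), (-1, -1), (-1, 0), (-1, 1), (-1, 2), (-1, 3), (-1, 4)])
Fold: move[5]->L => DLUUULU (positions: [(0, 0), (0, -1), (-1, -1), (-1, 0), (-1, 1), (-1, 2), (-2, 2), (-2, 3)])
Fold: move[6]->D => DLUUULD (positions: [(0, 0), (0, -1), (-1, -1), (-1, 0), (-1, 1), (-1, 2), (-2, 2), (-2, 1)])
Fold: move[6]->L => DLUUULL (positions: [(0, 0), (0, -1), (-1, -1), (-1, 0), (-1, 1), (-1, 2), (-2, 2), (-3, 2)])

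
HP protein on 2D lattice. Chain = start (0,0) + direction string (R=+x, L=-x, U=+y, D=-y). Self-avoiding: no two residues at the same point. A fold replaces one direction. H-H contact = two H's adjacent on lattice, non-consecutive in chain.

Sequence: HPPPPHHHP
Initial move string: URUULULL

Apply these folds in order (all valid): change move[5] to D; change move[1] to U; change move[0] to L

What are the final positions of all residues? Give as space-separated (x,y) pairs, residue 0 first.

Initial moves: URUULULL
Fold: move[5]->D => URUULDLL (positions: [(0, 0), (0, 1), (1, 1), (1, 2), (1, 3), (0, 3), (0, 2), (-1, 2), (-2, 2)])
Fold: move[1]->U => UUUULDLL (positions: [(0, 0), (0, 1), (0, 2), (0, 3), (0, 4), (-1, 4), (-1, 3), (-2, 3), (-3, 3)])
Fold: move[0]->L => LUUULDLL (positions: [(0, 0), (-1, 0), (-1, 1), (-1, 2), (-1, 3), (-2, 3), (-2, 2), (-3, 2), (-4, 2)])

Answer: (0,0) (-1,0) (-1,1) (-1,2) (-1,3) (-2,3) (-2,2) (-3,2) (-4,2)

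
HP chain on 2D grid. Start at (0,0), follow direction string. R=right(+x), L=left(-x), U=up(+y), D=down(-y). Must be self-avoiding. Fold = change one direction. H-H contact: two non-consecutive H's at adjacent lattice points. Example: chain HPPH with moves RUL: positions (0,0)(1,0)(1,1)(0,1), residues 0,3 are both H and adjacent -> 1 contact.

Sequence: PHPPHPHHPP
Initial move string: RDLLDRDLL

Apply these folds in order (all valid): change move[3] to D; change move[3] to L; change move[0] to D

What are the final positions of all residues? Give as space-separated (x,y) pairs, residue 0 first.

Initial moves: RDLLDRDLL
Fold: move[3]->D => RDLDDRDLL (positions: [(0, 0), (1, 0), (1, -1), (0, -1), (0, -2), (0, -3), (1, -3), (1, -4), (0, -4), (-1, -4)])
Fold: move[3]->L => RDLLDRDLL (positions: [(0, 0), (1, 0), (1, -1), (0, -1), (-1, -1), (-1, -2), (0, -2), (0, -3), (-1, -3), (-2, -3)])
Fold: move[0]->D => DDLLDRDLL (positions: [(0, 0), (0, -1), (0, -2), (-1, -2), (-2, -2), (-2, -3), (-1, -3), (-1, -4), (-2, -4), (-3, -4)])

Answer: (0,0) (0,-1) (0,-2) (-1,-2) (-2,-2) (-2,-3) (-1,-3) (-1,-4) (-2,-4) (-3,-4)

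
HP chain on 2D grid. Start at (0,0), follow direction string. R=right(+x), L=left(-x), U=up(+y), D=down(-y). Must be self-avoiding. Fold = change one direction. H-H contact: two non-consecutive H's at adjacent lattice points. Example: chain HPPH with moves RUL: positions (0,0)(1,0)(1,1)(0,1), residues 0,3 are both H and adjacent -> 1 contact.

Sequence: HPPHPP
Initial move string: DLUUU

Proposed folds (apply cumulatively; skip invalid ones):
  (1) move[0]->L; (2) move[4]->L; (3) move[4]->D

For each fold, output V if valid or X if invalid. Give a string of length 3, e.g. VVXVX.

Initial: DLUUU -> [(0, 0), (0, -1), (-1, -1), (-1, 0), (-1, 1), (-1, 2)]
Fold 1: move[0]->L => LLUUU VALID
Fold 2: move[4]->L => LLUUL VALID
Fold 3: move[4]->D => LLUUD INVALID (collision), skipped

Answer: VVX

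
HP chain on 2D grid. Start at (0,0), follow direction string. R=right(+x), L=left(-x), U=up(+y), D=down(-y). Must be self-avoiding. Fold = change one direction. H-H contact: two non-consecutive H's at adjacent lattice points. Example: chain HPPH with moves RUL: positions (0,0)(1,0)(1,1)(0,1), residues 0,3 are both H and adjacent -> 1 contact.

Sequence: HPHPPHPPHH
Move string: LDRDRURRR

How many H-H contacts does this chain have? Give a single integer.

Positions: [(0, 0), (-1, 0), (-1, -1), (0, -1), (0, -2), (1, -2), (1, -1), (2, -1), (3, -1), (4, -1)]
No H-H contacts found.

Answer: 0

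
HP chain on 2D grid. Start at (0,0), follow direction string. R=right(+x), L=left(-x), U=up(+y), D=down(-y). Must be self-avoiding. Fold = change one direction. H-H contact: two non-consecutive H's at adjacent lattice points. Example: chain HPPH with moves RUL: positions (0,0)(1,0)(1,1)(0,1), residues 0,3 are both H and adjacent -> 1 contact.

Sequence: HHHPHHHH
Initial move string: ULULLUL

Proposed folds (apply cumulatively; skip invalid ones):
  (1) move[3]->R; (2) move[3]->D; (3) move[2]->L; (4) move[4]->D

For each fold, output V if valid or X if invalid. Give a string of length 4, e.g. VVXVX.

Answer: XXVX

Derivation:
Initial: ULULLUL -> [(0, 0), (0, 1), (-1, 1), (-1, 2), (-2, 2), (-3, 2), (-3, 3), (-4, 3)]
Fold 1: move[3]->R => ULURLUL INVALID (collision), skipped
Fold 2: move[3]->D => ULUDLUL INVALID (collision), skipped
Fold 3: move[2]->L => ULLLLUL VALID
Fold 4: move[4]->D => ULLLDUL INVALID (collision), skipped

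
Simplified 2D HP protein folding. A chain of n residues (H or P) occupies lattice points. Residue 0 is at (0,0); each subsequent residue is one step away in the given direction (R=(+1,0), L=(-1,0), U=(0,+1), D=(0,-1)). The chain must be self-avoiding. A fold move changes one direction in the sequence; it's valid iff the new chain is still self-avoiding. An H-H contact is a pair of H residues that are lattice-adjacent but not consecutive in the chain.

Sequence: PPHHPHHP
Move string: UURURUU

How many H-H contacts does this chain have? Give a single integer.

Positions: [(0, 0), (0, 1), (0, 2), (1, 2), (1, 3), (2, 3), (2, 4), (2, 5)]
No H-H contacts found.

Answer: 0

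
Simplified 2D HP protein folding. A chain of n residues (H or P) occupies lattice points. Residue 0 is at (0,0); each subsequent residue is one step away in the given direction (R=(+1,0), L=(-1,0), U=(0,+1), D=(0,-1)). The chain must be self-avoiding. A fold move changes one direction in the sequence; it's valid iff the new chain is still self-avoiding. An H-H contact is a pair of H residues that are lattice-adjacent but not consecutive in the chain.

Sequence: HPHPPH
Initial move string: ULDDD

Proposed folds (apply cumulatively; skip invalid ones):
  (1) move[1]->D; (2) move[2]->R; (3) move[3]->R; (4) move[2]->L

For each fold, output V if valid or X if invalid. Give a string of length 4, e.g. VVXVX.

Initial: ULDDD -> [(0, 0), (0, 1), (-1, 1), (-1, 0), (-1, -1), (-1, -2)]
Fold 1: move[1]->D => UDDDD INVALID (collision), skipped
Fold 2: move[2]->R => ULRDD INVALID (collision), skipped
Fold 3: move[3]->R => ULDRD INVALID (collision), skipped
Fold 4: move[2]->L => ULLDD VALID

Answer: XXXV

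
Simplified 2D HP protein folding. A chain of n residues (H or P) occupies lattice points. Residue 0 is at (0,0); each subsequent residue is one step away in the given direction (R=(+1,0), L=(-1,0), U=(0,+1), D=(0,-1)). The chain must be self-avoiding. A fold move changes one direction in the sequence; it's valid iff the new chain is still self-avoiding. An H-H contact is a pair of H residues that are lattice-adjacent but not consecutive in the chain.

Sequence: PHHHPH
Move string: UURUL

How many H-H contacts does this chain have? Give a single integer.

Positions: [(0, 0), (0, 1), (0, 2), (1, 2), (1, 3), (0, 3)]
H-H contact: residue 2 @(0,2) - residue 5 @(0, 3)

Answer: 1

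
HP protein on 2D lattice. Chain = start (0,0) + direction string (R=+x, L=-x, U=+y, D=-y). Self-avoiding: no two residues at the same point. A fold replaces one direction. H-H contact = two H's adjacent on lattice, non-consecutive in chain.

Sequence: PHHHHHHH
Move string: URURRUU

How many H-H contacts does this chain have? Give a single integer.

Answer: 0

Derivation:
Positions: [(0, 0), (0, 1), (1, 1), (1, 2), (2, 2), (3, 2), (3, 3), (3, 4)]
No H-H contacts found.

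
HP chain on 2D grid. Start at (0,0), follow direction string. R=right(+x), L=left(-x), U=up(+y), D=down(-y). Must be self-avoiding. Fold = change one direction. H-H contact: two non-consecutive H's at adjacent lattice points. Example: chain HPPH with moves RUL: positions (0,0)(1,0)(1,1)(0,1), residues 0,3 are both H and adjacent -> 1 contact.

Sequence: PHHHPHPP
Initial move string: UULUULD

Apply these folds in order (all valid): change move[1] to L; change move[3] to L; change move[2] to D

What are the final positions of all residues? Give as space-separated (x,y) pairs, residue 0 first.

Initial moves: UULUULD
Fold: move[1]->L => ULLUULD (positions: [(0, 0), (0, 1), (-1, 1), (-2, 1), (-2, 2), (-2, 3), (-3, 3), (-3, 2)])
Fold: move[3]->L => ULLLULD (positions: [(0, 0), (0, 1), (-1, 1), (-2, 1), (-3, 1), (-3, 2), (-4, 2), (-4, 1)])
Fold: move[2]->D => ULDLULD (positions: [(0, 0), (0, 1), (-1, 1), (-1, 0), (-2, 0), (-2, 1), (-3, 1), (-3, 0)])

Answer: (0,0) (0,1) (-1,1) (-1,0) (-2,0) (-2,1) (-3,1) (-3,0)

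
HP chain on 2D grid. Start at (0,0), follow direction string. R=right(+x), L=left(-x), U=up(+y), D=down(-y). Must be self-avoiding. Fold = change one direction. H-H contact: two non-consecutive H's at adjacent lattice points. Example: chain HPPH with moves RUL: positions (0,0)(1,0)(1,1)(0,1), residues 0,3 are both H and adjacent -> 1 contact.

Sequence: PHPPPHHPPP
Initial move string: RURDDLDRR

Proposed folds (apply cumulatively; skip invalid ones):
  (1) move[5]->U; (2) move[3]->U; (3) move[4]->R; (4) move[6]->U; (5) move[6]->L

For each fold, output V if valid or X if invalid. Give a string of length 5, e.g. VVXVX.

Initial: RURDDLDRR -> [(0, 0), (1, 0), (1, 1), (2, 1), (2, 0), (2, -1), (1, -1), (1, -2), (2, -2), (3, -2)]
Fold 1: move[5]->U => RURDDUDRR INVALID (collision), skipped
Fold 2: move[3]->U => RURUDLDRR INVALID (collision), skipped
Fold 3: move[4]->R => RURDRLDRR INVALID (collision), skipped
Fold 4: move[6]->U => RURDDLURR INVALID (collision), skipped
Fold 5: move[6]->L => RURDDLLRR INVALID (collision), skipped

Answer: XXXXX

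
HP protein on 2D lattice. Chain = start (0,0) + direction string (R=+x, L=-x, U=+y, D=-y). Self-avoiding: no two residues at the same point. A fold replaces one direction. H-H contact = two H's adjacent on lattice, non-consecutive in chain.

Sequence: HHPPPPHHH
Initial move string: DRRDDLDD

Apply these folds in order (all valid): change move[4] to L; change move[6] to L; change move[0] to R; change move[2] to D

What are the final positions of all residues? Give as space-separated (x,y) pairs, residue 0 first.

Answer: (0,0) (1,0) (2,0) (2,-1) (2,-2) (1,-2) (0,-2) (-1,-2) (-1,-3)

Derivation:
Initial moves: DRRDDLDD
Fold: move[4]->L => DRRDLLDD (positions: [(0, 0), (0, -1), (1, -1), (2, -1), (2, -2), (1, -2), (0, -2), (0, -3), (0, -4)])
Fold: move[6]->L => DRRDLLLD (positions: [(0, 0), (0, -1), (1, -1), (2, -1), (2, -2), (1, -2), (0, -2), (-1, -2), (-1, -3)])
Fold: move[0]->R => RRRDLLLD (positions: [(0, 0), (1, 0), (2, 0), (3, 0), (3, -1), (2, -1), (1, -1), (0, -1), (0, -2)])
Fold: move[2]->D => RRDDLLLD (positions: [(0, 0), (1, 0), (2, 0), (2, -1), (2, -2), (1, -2), (0, -2), (-1, -2), (-1, -3)])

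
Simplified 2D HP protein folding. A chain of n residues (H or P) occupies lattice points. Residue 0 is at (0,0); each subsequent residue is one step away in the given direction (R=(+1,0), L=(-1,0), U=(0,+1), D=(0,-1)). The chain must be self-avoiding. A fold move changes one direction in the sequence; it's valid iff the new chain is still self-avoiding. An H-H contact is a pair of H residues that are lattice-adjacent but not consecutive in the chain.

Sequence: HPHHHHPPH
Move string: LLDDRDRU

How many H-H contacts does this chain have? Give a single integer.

Positions: [(0, 0), (-1, 0), (-2, 0), (-2, -1), (-2, -2), (-1, -2), (-1, -3), (0, -3), (0, -2)]
H-H contact: residue 5 @(-1,-2) - residue 8 @(0, -2)

Answer: 1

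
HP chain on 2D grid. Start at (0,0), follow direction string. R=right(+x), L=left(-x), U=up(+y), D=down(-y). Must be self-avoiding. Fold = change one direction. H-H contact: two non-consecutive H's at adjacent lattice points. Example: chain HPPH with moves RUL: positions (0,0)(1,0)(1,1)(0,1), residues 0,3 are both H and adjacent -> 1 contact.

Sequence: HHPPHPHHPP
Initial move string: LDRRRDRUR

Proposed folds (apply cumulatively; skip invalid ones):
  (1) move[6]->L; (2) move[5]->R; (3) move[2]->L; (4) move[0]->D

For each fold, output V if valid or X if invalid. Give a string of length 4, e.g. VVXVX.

Initial: LDRRRDRUR -> [(0, 0), (-1, 0), (-1, -1), (0, -1), (1, -1), (2, -1), (2, -2), (3, -2), (3, -1), (4, -1)]
Fold 1: move[6]->L => LDRRRDLUR INVALID (collision), skipped
Fold 2: move[5]->R => LDRRRRRUR VALID
Fold 3: move[2]->L => LDLRRRRUR INVALID (collision), skipped
Fold 4: move[0]->D => DDRRRRRUR VALID

Answer: XVXV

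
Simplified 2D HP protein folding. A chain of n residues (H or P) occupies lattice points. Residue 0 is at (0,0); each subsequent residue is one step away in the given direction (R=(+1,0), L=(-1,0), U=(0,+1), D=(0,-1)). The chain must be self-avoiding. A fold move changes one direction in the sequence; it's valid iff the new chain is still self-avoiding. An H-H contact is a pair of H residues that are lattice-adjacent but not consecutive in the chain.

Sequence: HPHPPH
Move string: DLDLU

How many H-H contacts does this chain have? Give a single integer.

Answer: 1

Derivation:
Positions: [(0, 0), (0, -1), (-1, -1), (-1, -2), (-2, -2), (-2, -1)]
H-H contact: residue 2 @(-1,-1) - residue 5 @(-2, -1)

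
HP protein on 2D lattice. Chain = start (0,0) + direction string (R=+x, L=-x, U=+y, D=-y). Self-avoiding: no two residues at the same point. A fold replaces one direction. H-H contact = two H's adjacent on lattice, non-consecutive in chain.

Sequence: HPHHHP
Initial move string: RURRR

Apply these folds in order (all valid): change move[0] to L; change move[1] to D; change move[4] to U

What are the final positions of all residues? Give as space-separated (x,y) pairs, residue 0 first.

Answer: (0,0) (-1,0) (-1,-1) (0,-1) (1,-1) (1,0)

Derivation:
Initial moves: RURRR
Fold: move[0]->L => LURRR (positions: [(0, 0), (-1, 0), (-1, 1), (0, 1), (1, 1), (2, 1)])
Fold: move[1]->D => LDRRR (positions: [(0, 0), (-1, 0), (-1, -1), (0, -1), (1, -1), (2, -1)])
Fold: move[4]->U => LDRRU (positions: [(0, 0), (-1, 0), (-1, -1), (0, -1), (1, -1), (1, 0)])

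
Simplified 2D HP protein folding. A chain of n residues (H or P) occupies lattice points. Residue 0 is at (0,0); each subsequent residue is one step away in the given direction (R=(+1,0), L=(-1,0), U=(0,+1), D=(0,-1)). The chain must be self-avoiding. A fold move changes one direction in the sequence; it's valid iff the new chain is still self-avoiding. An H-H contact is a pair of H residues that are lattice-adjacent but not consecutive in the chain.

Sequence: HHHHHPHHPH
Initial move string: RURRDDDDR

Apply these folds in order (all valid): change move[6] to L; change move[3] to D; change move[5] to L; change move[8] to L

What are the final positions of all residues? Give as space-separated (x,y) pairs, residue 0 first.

Answer: (0,0) (1,0) (1,1) (2,1) (2,0) (2,-1) (1,-1) (0,-1) (0,-2) (-1,-2)

Derivation:
Initial moves: RURRDDDDR
Fold: move[6]->L => RURRDDLDR (positions: [(0, 0), (1, 0), (1, 1), (2, 1), (3, 1), (3, 0), (3, -1), (2, -1), (2, -2), (3, -2)])
Fold: move[3]->D => RURDDDLDR (positions: [(0, 0), (1, 0), (1, 1), (2, 1), (2, 0), (2, -1), (2, -2), (1, -2), (1, -3), (2, -3)])
Fold: move[5]->L => RURDDLLDR (positions: [(0, 0), (1, 0), (1, 1), (2, 1), (2, 0), (2, -1), (1, -1), (0, -1), (0, -2), (1, -2)])
Fold: move[8]->L => RURDDLLDL (positions: [(0, 0), (1, 0), (1, 1), (2, 1), (2, 0), (2, -1), (1, -1), (0, -1), (0, -2), (-1, -2)])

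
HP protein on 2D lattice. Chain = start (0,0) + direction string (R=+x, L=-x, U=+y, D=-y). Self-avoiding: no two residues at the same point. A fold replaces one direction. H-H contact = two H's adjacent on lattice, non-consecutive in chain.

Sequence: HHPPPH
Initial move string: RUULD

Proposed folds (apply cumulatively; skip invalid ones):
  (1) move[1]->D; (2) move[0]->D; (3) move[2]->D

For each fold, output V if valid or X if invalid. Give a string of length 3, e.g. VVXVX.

Answer: XXX

Derivation:
Initial: RUULD -> [(0, 0), (1, 0), (1, 1), (1, 2), (0, 2), (0, 1)]
Fold 1: move[1]->D => RDULD INVALID (collision), skipped
Fold 2: move[0]->D => DUULD INVALID (collision), skipped
Fold 3: move[2]->D => RUDLD INVALID (collision), skipped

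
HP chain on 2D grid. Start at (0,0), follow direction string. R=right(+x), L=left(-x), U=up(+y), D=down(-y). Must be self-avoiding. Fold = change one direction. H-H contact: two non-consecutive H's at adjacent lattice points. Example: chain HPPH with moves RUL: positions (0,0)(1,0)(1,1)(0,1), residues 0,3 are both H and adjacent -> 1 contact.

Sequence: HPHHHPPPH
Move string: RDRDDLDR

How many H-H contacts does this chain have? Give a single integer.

Answer: 0

Derivation:
Positions: [(0, 0), (1, 0), (1, -1), (2, -1), (2, -2), (2, -3), (1, -3), (1, -4), (2, -4)]
No H-H contacts found.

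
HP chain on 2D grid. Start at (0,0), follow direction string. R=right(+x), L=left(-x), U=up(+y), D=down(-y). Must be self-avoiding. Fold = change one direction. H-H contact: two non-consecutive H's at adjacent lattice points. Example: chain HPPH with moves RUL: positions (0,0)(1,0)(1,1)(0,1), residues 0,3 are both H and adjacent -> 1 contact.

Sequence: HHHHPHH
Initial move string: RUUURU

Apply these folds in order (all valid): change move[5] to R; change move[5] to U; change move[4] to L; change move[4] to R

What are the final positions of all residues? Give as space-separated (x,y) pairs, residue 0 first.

Initial moves: RUUURU
Fold: move[5]->R => RUUURR (positions: [(0, 0), (1, 0), (1, 1), (1, 2), (1, 3), (2, 3), (3, 3)])
Fold: move[5]->U => RUUURU (positions: [(0, 0), (1, 0), (1, 1), (1, 2), (1, 3), (2, 3), (2, 4)])
Fold: move[4]->L => RUUULU (positions: [(0, 0), (1, 0), (1, 1), (1, 2), (1, 3), (0, 3), (0, 4)])
Fold: move[4]->R => RUUURU (positions: [(0, 0), (1, 0), (1, 1), (1, 2), (1, 3), (2, 3), (2, 4)])

Answer: (0,0) (1,0) (1,1) (1,2) (1,3) (2,3) (2,4)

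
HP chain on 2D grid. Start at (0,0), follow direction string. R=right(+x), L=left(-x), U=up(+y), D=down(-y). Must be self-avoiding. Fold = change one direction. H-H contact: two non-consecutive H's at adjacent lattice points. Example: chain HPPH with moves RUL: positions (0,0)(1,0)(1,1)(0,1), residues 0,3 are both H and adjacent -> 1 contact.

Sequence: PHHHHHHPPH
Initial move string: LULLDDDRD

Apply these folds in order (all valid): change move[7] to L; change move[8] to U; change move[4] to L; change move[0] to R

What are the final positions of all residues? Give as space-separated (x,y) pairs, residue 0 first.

Answer: (0,0) (1,0) (1,1) (0,1) (-1,1) (-2,1) (-2,0) (-2,-1) (-3,-1) (-3,0)

Derivation:
Initial moves: LULLDDDRD
Fold: move[7]->L => LULLDDDLD (positions: [(0, 0), (-1, 0), (-1, 1), (-2, 1), (-3, 1), (-3, 0), (-3, -1), (-3, -2), (-4, -2), (-4, -3)])
Fold: move[8]->U => LULLDDDLU (positions: [(0, 0), (-1, 0), (-1, 1), (-2, 1), (-3, 1), (-3, 0), (-3, -1), (-3, -2), (-4, -2), (-4, -1)])
Fold: move[4]->L => LULLLDDLU (positions: [(0, 0), (-1, 0), (-1, 1), (-2, 1), (-3, 1), (-4, 1), (-4, 0), (-4, -1), (-5, -1), (-5, 0)])
Fold: move[0]->R => RULLLDDLU (positions: [(0, 0), (1, 0), (1, 1), (0, 1), (-1, 1), (-2, 1), (-2, 0), (-2, -1), (-3, -1), (-3, 0)])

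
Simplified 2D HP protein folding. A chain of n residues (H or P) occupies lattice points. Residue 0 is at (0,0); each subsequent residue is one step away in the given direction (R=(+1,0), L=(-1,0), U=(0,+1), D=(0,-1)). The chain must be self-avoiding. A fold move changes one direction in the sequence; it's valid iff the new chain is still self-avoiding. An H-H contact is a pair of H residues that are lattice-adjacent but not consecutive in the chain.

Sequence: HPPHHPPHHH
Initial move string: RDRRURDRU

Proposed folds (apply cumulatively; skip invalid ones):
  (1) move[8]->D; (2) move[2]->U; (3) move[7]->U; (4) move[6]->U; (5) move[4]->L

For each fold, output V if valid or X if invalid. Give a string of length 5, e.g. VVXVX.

Answer: VXXVX

Derivation:
Initial: RDRRURDRU -> [(0, 0), (1, 0), (1, -1), (2, -1), (3, -1), (3, 0), (4, 0), (4, -1), (5, -1), (5, 0)]
Fold 1: move[8]->D => RDRRURDRD VALID
Fold 2: move[2]->U => RDURURDRD INVALID (collision), skipped
Fold 3: move[7]->U => RDRRURDUD INVALID (collision), skipped
Fold 4: move[6]->U => RDRRURURD VALID
Fold 5: move[4]->L => RDRRLRURD INVALID (collision), skipped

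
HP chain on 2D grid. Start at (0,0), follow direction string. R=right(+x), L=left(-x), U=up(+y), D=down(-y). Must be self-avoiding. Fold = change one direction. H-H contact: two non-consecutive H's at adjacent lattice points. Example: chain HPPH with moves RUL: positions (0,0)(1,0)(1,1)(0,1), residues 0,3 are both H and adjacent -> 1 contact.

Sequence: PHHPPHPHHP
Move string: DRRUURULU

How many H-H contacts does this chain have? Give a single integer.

Positions: [(0, 0), (0, -1), (1, -1), (2, -1), (2, 0), (2, 1), (3, 1), (3, 2), (2, 2), (2, 3)]
H-H contact: residue 5 @(2,1) - residue 8 @(2, 2)

Answer: 1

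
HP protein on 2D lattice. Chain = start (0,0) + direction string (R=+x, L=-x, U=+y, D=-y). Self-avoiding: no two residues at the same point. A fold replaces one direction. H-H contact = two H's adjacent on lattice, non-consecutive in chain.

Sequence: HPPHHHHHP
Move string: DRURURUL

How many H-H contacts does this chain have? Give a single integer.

Answer: 1

Derivation:
Positions: [(0, 0), (0, -1), (1, -1), (1, 0), (2, 0), (2, 1), (3, 1), (3, 2), (2, 2)]
H-H contact: residue 0 @(0,0) - residue 3 @(1, 0)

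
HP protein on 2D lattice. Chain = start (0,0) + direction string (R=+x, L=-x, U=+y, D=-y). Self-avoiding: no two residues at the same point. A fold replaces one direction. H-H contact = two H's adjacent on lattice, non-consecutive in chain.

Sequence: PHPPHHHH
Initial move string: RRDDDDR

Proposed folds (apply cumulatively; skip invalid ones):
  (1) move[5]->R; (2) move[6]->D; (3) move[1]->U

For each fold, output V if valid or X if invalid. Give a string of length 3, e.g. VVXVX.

Initial: RRDDDDR -> [(0, 0), (1, 0), (2, 0), (2, -1), (2, -2), (2, -3), (2, -4), (3, -4)]
Fold 1: move[5]->R => RRDDDRR VALID
Fold 2: move[6]->D => RRDDDRD VALID
Fold 3: move[1]->U => RUDDDRD INVALID (collision), skipped

Answer: VVX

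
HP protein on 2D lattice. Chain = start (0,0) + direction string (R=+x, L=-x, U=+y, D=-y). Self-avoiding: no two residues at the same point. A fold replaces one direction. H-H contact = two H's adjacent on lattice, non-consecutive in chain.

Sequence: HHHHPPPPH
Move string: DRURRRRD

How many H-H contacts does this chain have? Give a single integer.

Positions: [(0, 0), (0, -1), (1, -1), (1, 0), (2, 0), (3, 0), (4, 0), (5, 0), (5, -1)]
H-H contact: residue 0 @(0,0) - residue 3 @(1, 0)

Answer: 1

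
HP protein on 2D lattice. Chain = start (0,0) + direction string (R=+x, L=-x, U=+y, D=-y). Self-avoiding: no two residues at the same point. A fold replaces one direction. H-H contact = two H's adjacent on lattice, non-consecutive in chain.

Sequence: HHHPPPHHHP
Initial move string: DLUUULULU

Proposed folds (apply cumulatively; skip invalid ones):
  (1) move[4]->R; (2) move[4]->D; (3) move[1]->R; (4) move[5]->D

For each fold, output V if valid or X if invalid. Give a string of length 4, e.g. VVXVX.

Answer: XXVX

Derivation:
Initial: DLUUULULU -> [(0, 0), (0, -1), (-1, -1), (-1, 0), (-1, 1), (-1, 2), (-2, 2), (-2, 3), (-3, 3), (-3, 4)]
Fold 1: move[4]->R => DLUURLULU INVALID (collision), skipped
Fold 2: move[4]->D => DLUUDLULU INVALID (collision), skipped
Fold 3: move[1]->R => DRUUULULU VALID
Fold 4: move[5]->D => DRUUUDULU INVALID (collision), skipped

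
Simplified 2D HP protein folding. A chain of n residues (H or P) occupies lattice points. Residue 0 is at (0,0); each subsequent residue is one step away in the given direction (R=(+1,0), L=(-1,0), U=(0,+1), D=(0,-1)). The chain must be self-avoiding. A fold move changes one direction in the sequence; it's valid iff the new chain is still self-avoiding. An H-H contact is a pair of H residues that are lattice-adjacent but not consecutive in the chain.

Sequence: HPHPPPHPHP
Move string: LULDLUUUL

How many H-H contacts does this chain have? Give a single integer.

Answer: 0

Derivation:
Positions: [(0, 0), (-1, 0), (-1, 1), (-2, 1), (-2, 0), (-3, 0), (-3, 1), (-3, 2), (-3, 3), (-4, 3)]
No H-H contacts found.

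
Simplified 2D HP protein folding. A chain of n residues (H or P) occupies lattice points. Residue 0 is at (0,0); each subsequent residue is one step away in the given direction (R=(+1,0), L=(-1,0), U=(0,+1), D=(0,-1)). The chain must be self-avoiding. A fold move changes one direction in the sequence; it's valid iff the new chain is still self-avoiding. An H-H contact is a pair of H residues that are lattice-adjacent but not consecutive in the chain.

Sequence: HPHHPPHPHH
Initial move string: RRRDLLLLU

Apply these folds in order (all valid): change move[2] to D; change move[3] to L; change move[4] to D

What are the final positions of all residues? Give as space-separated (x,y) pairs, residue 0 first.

Answer: (0,0) (1,0) (2,0) (2,-1) (1,-1) (1,-2) (0,-2) (-1,-2) (-2,-2) (-2,-1)

Derivation:
Initial moves: RRRDLLLLU
Fold: move[2]->D => RRDDLLLLU (positions: [(0, 0), (1, 0), (2, 0), (2, -1), (2, -2), (1, -2), (0, -2), (-1, -2), (-2, -2), (-2, -1)])
Fold: move[3]->L => RRDLLLLLU (positions: [(0, 0), (1, 0), (2, 0), (2, -1), (1, -1), (0, -1), (-1, -1), (-2, -1), (-3, -1), (-3, 0)])
Fold: move[4]->D => RRDLDLLLU (positions: [(0, 0), (1, 0), (2, 0), (2, -1), (1, -1), (1, -2), (0, -2), (-1, -2), (-2, -2), (-2, -1)])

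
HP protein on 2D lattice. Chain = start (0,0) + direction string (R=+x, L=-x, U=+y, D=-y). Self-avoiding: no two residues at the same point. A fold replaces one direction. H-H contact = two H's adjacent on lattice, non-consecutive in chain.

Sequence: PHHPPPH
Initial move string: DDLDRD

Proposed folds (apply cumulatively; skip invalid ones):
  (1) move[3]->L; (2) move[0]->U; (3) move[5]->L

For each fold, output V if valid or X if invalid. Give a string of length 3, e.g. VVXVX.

Initial: DDLDRD -> [(0, 0), (0, -1), (0, -2), (-1, -2), (-1, -3), (0, -3), (0, -4)]
Fold 1: move[3]->L => DDLLRD INVALID (collision), skipped
Fold 2: move[0]->U => UDLDRD INVALID (collision), skipped
Fold 3: move[5]->L => DDLDRL INVALID (collision), skipped

Answer: XXX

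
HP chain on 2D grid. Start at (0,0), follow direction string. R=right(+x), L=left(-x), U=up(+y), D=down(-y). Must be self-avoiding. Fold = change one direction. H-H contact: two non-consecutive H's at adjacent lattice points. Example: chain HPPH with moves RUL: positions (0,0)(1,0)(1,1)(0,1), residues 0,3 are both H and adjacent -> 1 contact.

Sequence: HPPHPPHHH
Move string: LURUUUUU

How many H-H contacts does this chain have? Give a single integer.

Positions: [(0, 0), (-1, 0), (-1, 1), (0, 1), (0, 2), (0, 3), (0, 4), (0, 5), (0, 6)]
H-H contact: residue 0 @(0,0) - residue 3 @(0, 1)

Answer: 1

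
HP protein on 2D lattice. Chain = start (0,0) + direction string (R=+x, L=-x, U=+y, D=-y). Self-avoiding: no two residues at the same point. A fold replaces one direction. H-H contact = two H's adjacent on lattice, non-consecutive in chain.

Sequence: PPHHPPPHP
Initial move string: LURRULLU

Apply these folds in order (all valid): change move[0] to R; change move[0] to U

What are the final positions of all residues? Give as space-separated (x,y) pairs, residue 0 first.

Answer: (0,0) (0,1) (0,2) (1,2) (2,2) (2,3) (1,3) (0,3) (0,4)

Derivation:
Initial moves: LURRULLU
Fold: move[0]->R => RURRULLU (positions: [(0, 0), (1, 0), (1, 1), (2, 1), (3, 1), (3, 2), (2, 2), (1, 2), (1, 3)])
Fold: move[0]->U => UURRULLU (positions: [(0, 0), (0, 1), (0, 2), (1, 2), (2, 2), (2, 3), (1, 3), (0, 3), (0, 4)])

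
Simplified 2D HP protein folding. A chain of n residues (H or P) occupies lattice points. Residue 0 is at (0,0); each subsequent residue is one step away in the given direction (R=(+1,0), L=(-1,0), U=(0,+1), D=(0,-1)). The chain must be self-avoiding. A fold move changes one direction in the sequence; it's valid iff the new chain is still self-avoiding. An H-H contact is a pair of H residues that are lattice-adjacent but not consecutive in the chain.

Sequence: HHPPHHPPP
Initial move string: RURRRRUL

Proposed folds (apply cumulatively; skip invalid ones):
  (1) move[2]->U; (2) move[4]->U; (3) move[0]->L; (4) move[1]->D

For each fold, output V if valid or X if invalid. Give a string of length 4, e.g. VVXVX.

Answer: VVVX

Derivation:
Initial: RURRRRUL -> [(0, 0), (1, 0), (1, 1), (2, 1), (3, 1), (4, 1), (5, 1), (5, 2), (4, 2)]
Fold 1: move[2]->U => RUURRRUL VALID
Fold 2: move[4]->U => RUURURUL VALID
Fold 3: move[0]->L => LUURURUL VALID
Fold 4: move[1]->D => LDURURUL INVALID (collision), skipped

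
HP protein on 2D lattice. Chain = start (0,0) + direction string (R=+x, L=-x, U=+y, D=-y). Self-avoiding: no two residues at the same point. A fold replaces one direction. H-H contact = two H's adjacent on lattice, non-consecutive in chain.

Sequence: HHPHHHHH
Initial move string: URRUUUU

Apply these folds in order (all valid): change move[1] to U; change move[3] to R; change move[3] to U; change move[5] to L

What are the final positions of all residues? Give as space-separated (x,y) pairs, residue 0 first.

Initial moves: URRUUUU
Fold: move[1]->U => UURUUUU (positions: [(0, 0), (0, 1), (0, 2), (1, 2), (1, 3), (1, 4), (1, 5), (1, 6)])
Fold: move[3]->R => UURRUUU (positions: [(0, 0), (0, 1), (0, 2), (1, 2), (2, 2), (2, 3), (2, 4), (2, 5)])
Fold: move[3]->U => UURUUUU (positions: [(0, 0), (0, 1), (0, 2), (1, 2), (1, 3), (1, 4), (1, 5), (1, 6)])
Fold: move[5]->L => UURUULU (positions: [(0, 0), (0, 1), (0, 2), (1, 2), (1, 3), (1, 4), (0, 4), (0, 5)])

Answer: (0,0) (0,1) (0,2) (1,2) (1,3) (1,4) (0,4) (0,5)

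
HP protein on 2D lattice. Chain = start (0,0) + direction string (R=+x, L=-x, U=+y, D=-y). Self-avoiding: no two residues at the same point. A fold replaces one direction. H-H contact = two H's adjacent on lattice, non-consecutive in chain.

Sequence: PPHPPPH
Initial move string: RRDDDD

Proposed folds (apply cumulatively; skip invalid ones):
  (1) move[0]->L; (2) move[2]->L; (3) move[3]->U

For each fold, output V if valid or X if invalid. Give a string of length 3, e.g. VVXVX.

Answer: XXX

Derivation:
Initial: RRDDDD -> [(0, 0), (1, 0), (2, 0), (2, -1), (2, -2), (2, -3), (2, -4)]
Fold 1: move[0]->L => LRDDDD INVALID (collision), skipped
Fold 2: move[2]->L => RRLDDD INVALID (collision), skipped
Fold 3: move[3]->U => RRDUDD INVALID (collision), skipped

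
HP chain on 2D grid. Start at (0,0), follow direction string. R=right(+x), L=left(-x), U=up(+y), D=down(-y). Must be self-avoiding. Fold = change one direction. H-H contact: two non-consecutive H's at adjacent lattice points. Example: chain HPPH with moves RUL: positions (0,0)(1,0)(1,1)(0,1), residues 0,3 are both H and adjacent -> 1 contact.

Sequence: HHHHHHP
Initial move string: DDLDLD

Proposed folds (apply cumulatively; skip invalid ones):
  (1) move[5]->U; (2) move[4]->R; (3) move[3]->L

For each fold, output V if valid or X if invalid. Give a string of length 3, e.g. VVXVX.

Initial: DDLDLD -> [(0, 0), (0, -1), (0, -2), (-1, -2), (-1, -3), (-2, -3), (-2, -4)]
Fold 1: move[5]->U => DDLDLU VALID
Fold 2: move[4]->R => DDLDRU INVALID (collision), skipped
Fold 3: move[3]->L => DDLLLU VALID

Answer: VXV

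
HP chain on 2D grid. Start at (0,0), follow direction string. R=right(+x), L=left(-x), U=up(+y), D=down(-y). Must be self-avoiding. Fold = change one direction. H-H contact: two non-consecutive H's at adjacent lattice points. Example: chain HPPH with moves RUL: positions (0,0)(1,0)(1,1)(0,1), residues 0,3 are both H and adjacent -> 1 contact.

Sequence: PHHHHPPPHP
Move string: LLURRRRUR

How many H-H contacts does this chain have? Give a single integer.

Answer: 1

Derivation:
Positions: [(0, 0), (-1, 0), (-2, 0), (-2, 1), (-1, 1), (0, 1), (1, 1), (2, 1), (2, 2), (3, 2)]
H-H contact: residue 1 @(-1,0) - residue 4 @(-1, 1)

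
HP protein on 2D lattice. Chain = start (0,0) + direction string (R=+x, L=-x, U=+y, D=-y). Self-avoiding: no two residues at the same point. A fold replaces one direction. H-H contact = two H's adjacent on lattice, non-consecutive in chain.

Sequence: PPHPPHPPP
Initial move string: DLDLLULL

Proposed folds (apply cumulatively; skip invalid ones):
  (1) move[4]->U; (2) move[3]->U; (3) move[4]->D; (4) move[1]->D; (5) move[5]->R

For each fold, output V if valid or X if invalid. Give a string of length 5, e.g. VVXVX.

Initial: DLDLLULL -> [(0, 0), (0, -1), (-1, -1), (-1, -2), (-2, -2), (-3, -2), (-3, -1), (-4, -1), (-5, -1)]
Fold 1: move[4]->U => DLDLUULL VALID
Fold 2: move[3]->U => DLDUUULL INVALID (collision), skipped
Fold 3: move[4]->D => DLDLDULL INVALID (collision), skipped
Fold 4: move[1]->D => DDDLUULL VALID
Fold 5: move[5]->R => DDDLURLL INVALID (collision), skipped

Answer: VXXVX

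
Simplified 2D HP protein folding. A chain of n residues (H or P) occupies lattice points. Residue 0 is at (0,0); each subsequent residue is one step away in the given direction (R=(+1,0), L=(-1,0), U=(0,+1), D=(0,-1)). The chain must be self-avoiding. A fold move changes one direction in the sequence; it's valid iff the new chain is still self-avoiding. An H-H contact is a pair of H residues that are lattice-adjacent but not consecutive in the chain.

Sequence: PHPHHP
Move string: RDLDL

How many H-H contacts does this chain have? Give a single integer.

Answer: 0

Derivation:
Positions: [(0, 0), (1, 0), (1, -1), (0, -1), (0, -2), (-1, -2)]
No H-H contacts found.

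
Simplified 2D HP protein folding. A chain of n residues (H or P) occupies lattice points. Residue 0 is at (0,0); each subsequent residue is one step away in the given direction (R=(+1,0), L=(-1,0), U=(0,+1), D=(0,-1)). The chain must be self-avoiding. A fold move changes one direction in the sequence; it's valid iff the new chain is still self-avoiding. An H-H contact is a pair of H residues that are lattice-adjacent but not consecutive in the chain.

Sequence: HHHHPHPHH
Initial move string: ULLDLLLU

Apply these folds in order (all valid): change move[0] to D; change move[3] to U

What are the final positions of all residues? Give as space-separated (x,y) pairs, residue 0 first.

Initial moves: ULLDLLLU
Fold: move[0]->D => DLLDLLLU (positions: [(0, 0), (0, -1), (-1, -1), (-2, -1), (-2, -2), (-3, -2), (-4, -2), (-5, -2), (-5, -1)])
Fold: move[3]->U => DLLULLLU (positions: [(0, 0), (0, -1), (-1, -1), (-2, -1), (-2, 0), (-3, 0), (-4, 0), (-5, 0), (-5, 1)])

Answer: (0,0) (0,-1) (-1,-1) (-2,-1) (-2,0) (-3,0) (-4,0) (-5,0) (-5,1)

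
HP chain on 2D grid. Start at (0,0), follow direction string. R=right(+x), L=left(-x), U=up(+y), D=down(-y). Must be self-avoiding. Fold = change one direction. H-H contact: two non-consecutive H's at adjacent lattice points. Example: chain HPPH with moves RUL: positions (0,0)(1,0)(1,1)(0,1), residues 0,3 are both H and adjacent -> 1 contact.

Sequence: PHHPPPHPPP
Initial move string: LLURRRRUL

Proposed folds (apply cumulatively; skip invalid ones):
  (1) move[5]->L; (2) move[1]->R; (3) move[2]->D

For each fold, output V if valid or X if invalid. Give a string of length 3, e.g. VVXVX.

Answer: XXV

Derivation:
Initial: LLURRRRUL -> [(0, 0), (-1, 0), (-2, 0), (-2, 1), (-1, 1), (0, 1), (1, 1), (2, 1), (2, 2), (1, 2)]
Fold 1: move[5]->L => LLURRLRUL INVALID (collision), skipped
Fold 2: move[1]->R => LRURRRRUL INVALID (collision), skipped
Fold 3: move[2]->D => LLDRRRRUL VALID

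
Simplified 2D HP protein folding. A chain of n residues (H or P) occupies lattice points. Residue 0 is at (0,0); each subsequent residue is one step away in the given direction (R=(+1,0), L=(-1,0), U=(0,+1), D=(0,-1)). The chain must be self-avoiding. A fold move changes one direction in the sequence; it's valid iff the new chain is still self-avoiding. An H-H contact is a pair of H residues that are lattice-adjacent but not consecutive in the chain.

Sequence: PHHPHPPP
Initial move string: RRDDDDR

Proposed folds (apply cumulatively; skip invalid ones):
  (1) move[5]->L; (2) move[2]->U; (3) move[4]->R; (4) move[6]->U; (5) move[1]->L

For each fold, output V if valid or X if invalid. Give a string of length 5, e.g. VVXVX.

Initial: RRDDDDR -> [(0, 0), (1, 0), (2, 0), (2, -1), (2, -2), (2, -3), (2, -4), (3, -4)]
Fold 1: move[5]->L => RRDDDLR INVALID (collision), skipped
Fold 2: move[2]->U => RRUDDDR INVALID (collision), skipped
Fold 3: move[4]->R => RRDDRDR VALID
Fold 4: move[6]->U => RRDDRDU INVALID (collision), skipped
Fold 5: move[1]->L => RLDDRDR INVALID (collision), skipped

Answer: XXVXX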